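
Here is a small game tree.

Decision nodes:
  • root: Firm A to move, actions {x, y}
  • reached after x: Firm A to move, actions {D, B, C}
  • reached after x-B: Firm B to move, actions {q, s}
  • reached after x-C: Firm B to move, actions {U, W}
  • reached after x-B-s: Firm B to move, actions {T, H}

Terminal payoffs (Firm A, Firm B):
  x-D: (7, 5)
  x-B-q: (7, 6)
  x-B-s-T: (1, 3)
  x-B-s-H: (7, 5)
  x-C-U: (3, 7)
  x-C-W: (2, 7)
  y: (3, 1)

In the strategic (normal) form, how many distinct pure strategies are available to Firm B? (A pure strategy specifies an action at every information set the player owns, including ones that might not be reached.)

Firm B owns the node after x-B with actions {q, s} — two choices.
Firm B owns the node after x-C with actions {U, W} — two choices.
Firm B owns the node after x-B-s with actions {T, H} — two choices.
A pure strategy fixes one action at each information set independently, so the count is the product 2 × 2 × 2 = 8.
(For reference, Firm A has 6 pure strategies, giving a 8×6 normal-form matrix.)

8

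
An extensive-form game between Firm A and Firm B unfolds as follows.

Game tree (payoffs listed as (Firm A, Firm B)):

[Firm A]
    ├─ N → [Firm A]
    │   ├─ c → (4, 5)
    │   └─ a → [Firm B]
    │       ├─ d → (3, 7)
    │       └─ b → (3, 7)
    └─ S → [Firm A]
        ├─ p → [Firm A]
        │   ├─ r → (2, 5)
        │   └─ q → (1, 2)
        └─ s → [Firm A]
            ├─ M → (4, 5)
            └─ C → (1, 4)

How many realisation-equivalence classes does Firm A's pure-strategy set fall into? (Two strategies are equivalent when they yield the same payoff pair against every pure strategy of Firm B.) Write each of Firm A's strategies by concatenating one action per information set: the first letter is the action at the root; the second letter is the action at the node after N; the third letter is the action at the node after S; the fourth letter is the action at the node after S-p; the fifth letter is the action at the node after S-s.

5

Firm A has 32 pure strategies: NcprM, NcprC, NcpqM, NcpqC, NcsrM, NcsrC, NcsqM, NcsqC, NaprM, NaprC, NapqM, NapqC, NasrM, NasrC, NasqM, NasqC, ScprM, ScprC, ScpqM, ScpqC, ScsrM, ScsrC, ScsqM, ScsqC, SaprM, SaprC, SapqM, SapqC, SasrM, SasrC, SasqM, SasqC. Columns: d, b.
{NcprM, NcprC, NcpqM, NcpqC, NcsrM, NcsrC, NcsqM, NcsqC, ScsrM, ScsqM, SasrM, SasqM} → row (4,5) (4,5)
{NaprM, NaprC, NapqM, NapqC, NasrM, NasrC, NasqM, NasqC} → row (3,7) (3,7)
{ScprM, ScprC, SaprM, SaprC} → row (2,5) (2,5)
{ScpqM, ScpqC, SapqM, SapqC} → row (1,2) (1,2)
{ScsrC, ScsqC, SasrC, SasqC} → row (1,4) (1,4)
That's 5 distinct rows out of 32 strategies.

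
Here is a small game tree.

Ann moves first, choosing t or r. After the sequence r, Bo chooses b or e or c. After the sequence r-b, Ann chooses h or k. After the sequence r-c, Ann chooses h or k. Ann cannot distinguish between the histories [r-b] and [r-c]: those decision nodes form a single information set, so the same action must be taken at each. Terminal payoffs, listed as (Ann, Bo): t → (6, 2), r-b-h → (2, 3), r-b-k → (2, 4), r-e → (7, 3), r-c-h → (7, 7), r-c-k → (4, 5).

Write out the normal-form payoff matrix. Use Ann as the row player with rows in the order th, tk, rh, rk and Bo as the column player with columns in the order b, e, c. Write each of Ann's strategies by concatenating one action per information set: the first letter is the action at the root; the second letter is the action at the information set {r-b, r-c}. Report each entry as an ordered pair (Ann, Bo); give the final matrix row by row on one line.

th: (6,2) (6,2) (6,2) | tk: (6,2) (6,2) (6,2) | rh: (2,3) (7,3) (7,7) | rk: (2,4) (7,3) (4,5)

Row th: b→(6,2), e→(6,2), c→(6,2)
Row tk: b→(6,2), e→(6,2), c→(6,2)
Row rh: b→(2,3), e→(7,3), c→(7,7)
Row rk: b→(2,4), e→(7,3), c→(4,5)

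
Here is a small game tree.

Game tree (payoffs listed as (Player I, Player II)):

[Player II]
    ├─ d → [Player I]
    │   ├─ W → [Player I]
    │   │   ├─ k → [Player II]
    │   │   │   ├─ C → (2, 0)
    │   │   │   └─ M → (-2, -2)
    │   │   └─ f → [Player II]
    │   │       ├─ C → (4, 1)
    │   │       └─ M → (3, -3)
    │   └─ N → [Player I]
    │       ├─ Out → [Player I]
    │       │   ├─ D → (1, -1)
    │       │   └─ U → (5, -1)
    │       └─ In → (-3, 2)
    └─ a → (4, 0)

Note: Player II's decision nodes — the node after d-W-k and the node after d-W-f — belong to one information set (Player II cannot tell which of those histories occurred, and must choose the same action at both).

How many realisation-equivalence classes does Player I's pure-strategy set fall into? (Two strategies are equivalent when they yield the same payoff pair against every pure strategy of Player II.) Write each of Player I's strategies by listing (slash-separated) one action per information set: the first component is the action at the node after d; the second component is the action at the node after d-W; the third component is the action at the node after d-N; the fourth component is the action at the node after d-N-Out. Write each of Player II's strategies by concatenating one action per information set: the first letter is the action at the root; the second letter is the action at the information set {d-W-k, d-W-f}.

5

Player I has 16 pure strategies: W/k/Out/D, W/k/Out/U, W/k/In/D, W/k/In/U, W/f/Out/D, W/f/Out/U, W/f/In/D, W/f/In/U, N/k/Out/D, N/k/Out/U, N/k/In/D, N/k/In/U, N/f/Out/D, N/f/Out/U, N/f/In/D, N/f/In/U. Columns: dC, dM, aC, aM.
{W/k/Out/D, W/k/Out/U, W/k/In/D, W/k/In/U} → row (2,0) (-2,-2) (4,0) (4,0)
{W/f/Out/D, W/f/Out/U, W/f/In/D, W/f/In/U} → row (4,1) (3,-3) (4,0) (4,0)
{N/k/Out/D, N/f/Out/D} → row (1,-1) (1,-1) (4,0) (4,0)
{N/k/Out/U, N/f/Out/U} → row (5,-1) (5,-1) (4,0) (4,0)
{N/k/In/D, N/k/In/U, N/f/In/D, N/f/In/U} → row (-3,2) (-3,2) (4,0) (4,0)
That's 5 distinct rows out of 16 strategies.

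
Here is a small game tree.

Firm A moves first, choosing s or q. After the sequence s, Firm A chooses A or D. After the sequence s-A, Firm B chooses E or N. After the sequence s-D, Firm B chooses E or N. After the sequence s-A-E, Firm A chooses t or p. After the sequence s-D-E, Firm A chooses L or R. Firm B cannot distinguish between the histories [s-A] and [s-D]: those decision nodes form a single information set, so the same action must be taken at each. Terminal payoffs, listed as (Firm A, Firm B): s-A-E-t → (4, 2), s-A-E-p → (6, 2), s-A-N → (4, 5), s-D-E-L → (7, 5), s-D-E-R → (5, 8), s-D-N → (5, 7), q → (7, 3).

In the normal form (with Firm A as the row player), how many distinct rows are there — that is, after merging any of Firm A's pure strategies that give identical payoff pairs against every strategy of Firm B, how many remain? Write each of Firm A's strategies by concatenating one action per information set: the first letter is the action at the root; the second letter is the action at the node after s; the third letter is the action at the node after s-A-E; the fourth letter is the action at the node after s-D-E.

5

Firm A has 16 pure strategies: sAtL, sAtR, sApL, sApR, sDtL, sDtR, sDpL, sDpR, qAtL, qAtR, qApL, qApR, qDtL, qDtR, qDpL, qDpR. Columns: E, N.
{sAtL, sAtR} → row (4,2) (4,5)
{sApL, sApR} → row (6,2) (4,5)
{sDtL, sDpL} → row (7,5) (5,7)
{sDtR, sDpR} → row (5,8) (5,7)
{qAtL, qAtR, qApL, qApR, qDtL, qDtR, qDpL, qDpR} → row (7,3) (7,3)
That's 5 distinct rows out of 16 strategies.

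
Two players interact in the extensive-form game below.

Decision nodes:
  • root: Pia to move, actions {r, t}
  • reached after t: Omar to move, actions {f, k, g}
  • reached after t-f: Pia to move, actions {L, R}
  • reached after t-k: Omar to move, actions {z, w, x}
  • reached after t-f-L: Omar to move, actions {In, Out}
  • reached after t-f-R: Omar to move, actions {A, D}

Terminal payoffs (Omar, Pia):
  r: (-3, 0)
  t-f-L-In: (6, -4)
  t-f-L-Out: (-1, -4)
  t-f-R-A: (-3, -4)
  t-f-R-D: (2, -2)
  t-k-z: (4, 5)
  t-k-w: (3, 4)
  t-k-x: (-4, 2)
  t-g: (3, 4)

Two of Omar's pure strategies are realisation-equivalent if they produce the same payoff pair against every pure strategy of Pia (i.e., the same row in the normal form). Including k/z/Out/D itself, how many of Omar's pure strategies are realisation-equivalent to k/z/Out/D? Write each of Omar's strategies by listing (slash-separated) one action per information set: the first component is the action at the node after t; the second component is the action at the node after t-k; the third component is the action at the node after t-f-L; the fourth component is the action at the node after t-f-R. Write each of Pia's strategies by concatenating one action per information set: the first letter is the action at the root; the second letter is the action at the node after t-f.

4

Row for k/z/Out/D (columns rL, rR, tL, tR): (-3,0) (-3,0) (4,5) (4,5).
Under k/z/Out/D, Omar's choice at the node after t-f-L and at the node after t-f-R can never be reached regardless of what Pia does, so varying those choices leaves every outcome unchanged.
Holding the reachable choices fixed and varying the unreachable ones freely already gives 2 × 2 = 4 equivalent strategies.
No other strategy reproduces this row, so those 4 are the full class: k/z/In/A, k/z/In/D, k/z/Out/A, k/z/Out/D.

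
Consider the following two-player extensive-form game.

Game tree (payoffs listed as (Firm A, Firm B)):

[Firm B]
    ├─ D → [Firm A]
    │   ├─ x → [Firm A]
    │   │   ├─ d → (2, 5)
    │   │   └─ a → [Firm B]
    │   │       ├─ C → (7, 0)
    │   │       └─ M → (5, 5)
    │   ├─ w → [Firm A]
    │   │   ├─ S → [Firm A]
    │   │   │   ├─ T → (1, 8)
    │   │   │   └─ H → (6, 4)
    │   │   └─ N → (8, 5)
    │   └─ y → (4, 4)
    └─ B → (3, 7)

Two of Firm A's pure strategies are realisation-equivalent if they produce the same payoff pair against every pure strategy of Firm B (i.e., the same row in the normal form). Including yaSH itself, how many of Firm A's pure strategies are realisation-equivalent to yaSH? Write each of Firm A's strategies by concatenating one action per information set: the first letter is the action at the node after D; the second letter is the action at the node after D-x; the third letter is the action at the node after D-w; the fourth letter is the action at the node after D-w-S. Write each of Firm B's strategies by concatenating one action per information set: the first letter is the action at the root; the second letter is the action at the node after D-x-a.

8

Row for yaSH (columns DC, DM, BC, BM): (4,4) (4,4) (3,7) (3,7).
Under yaSH, Firm A's choice at the node after D-x and at the node after D-w and at the node after D-w-S can never be reached regardless of what Firm B does, so varying those choices leaves every outcome unchanged.
Holding the reachable choices fixed and varying the unreachable ones freely already gives 2 × 2 × 2 = 8 equivalent strategies.
No other strategy reproduces this row, so those 8 are the full class: ydST, ydSH, ydNT, ydNH, yaST, yaSH, yaNT, yaNH.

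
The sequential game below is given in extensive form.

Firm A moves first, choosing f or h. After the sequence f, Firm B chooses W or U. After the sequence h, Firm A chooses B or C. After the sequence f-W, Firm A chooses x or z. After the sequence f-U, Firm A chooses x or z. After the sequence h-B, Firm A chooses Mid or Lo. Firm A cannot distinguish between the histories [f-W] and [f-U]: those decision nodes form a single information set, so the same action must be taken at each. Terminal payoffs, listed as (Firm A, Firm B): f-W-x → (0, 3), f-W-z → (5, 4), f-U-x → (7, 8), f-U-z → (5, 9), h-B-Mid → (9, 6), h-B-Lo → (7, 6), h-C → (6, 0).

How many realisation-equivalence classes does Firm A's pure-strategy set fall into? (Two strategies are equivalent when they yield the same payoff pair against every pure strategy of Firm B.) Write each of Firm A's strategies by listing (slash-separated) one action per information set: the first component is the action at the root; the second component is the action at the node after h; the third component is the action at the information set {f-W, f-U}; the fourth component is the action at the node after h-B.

Firm A has 16 pure strategies: f/B/x/Mid, f/B/x/Lo, f/B/z/Mid, f/B/z/Lo, f/C/x/Mid, f/C/x/Lo, f/C/z/Mid, f/C/z/Lo, h/B/x/Mid, h/B/x/Lo, h/B/z/Mid, h/B/z/Lo, h/C/x/Mid, h/C/x/Lo, h/C/z/Mid, h/C/z/Lo. Columns: W, U.
{f/B/x/Mid, f/B/x/Lo, f/C/x/Mid, f/C/x/Lo} → row (0,3) (7,8)
{f/B/z/Mid, f/B/z/Lo, f/C/z/Mid, f/C/z/Lo} → row (5,4) (5,9)
{h/B/x/Mid, h/B/z/Mid} → row (9,6) (9,6)
{h/B/x/Lo, h/B/z/Lo} → row (7,6) (7,6)
{h/C/x/Mid, h/C/x/Lo, h/C/z/Mid, h/C/z/Lo} → row (6,0) (6,0)
That's 5 distinct rows out of 16 strategies.

5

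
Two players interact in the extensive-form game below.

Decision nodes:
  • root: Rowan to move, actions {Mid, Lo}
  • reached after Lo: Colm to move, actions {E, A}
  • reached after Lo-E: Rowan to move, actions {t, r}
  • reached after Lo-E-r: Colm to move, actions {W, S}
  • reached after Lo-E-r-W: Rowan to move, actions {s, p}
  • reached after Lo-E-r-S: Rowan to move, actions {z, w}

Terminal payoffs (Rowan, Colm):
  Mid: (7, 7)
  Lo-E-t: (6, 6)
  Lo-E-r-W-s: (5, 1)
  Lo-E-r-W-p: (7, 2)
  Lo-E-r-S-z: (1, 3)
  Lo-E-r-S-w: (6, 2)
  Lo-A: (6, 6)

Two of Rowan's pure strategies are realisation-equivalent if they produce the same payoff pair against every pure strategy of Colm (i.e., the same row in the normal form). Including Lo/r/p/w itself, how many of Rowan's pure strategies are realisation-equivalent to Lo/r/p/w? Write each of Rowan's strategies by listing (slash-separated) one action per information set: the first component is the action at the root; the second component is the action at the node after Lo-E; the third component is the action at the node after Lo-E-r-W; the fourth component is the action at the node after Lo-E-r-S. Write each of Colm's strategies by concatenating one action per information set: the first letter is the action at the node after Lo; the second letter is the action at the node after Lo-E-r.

Row for Lo/r/p/w (columns EW, ES, AW, AS): (7,2) (6,2) (6,6) (6,6).
Every one of Rowan's information sets is on the play path for some reply by Colm when Rowan follows Lo/r/p/w.
Changing the action at any of them therefore changes at least one column, so only Lo/r/p/w itself gives this row.

1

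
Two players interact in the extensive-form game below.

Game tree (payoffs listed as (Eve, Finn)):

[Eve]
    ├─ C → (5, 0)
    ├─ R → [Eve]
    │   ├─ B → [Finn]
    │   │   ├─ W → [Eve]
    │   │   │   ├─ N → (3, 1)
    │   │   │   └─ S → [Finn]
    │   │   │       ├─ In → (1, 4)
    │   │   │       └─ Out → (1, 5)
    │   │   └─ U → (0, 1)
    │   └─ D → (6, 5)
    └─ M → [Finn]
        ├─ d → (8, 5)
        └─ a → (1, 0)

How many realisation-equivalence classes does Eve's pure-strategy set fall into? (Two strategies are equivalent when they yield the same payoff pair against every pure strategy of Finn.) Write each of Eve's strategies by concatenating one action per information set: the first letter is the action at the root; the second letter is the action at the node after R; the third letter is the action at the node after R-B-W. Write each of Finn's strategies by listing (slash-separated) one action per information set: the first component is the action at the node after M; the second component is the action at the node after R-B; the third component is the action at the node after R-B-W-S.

5

Eve has 12 pure strategies: CBN, CBS, CDN, CDS, RBN, RBS, RDN, RDS, MBN, MBS, MDN, MDS. Columns: d/W/In, d/W/Out, d/U/In, d/U/Out, a/W/In, a/W/Out, a/U/In, a/U/Out.
{CBN, CBS, CDN, CDS} → row (5,0) (5,0) (5,0) (5,0) (5,0) (5,0) (5,0) (5,0)
{RBN} → row (3,1) (3,1) (0,1) (0,1) (3,1) (3,1) (0,1) (0,1)
{RBS} → row (1,4) (1,5) (0,1) (0,1) (1,4) (1,5) (0,1) (0,1)
{RDN, RDS} → row (6,5) (6,5) (6,5) (6,5) (6,5) (6,5) (6,5) (6,5)
{MBN, MBS, MDN, MDS} → row (8,5) (8,5) (8,5) (8,5) (1,0) (1,0) (1,0) (1,0)
That's 5 distinct rows out of 12 strategies.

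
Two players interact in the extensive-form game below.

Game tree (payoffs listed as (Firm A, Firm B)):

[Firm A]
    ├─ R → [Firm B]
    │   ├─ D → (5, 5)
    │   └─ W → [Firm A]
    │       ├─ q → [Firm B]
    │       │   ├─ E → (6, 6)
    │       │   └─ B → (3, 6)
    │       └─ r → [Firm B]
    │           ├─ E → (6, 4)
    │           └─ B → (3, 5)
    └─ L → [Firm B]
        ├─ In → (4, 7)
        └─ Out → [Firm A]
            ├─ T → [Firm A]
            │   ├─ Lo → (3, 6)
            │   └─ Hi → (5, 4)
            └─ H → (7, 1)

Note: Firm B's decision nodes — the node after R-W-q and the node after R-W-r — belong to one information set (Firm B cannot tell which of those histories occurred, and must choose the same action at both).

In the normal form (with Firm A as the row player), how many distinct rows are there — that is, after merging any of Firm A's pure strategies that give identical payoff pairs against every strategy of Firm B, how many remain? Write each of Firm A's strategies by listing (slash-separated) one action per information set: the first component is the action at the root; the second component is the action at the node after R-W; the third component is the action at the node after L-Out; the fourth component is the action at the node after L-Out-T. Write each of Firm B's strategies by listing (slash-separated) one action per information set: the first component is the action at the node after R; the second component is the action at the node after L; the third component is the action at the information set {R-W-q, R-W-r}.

Firm A has 16 pure strategies: R/q/T/Lo, R/q/T/Hi, R/q/H/Lo, R/q/H/Hi, R/r/T/Lo, R/r/T/Hi, R/r/H/Lo, R/r/H/Hi, L/q/T/Lo, L/q/T/Hi, L/q/H/Lo, L/q/H/Hi, L/r/T/Lo, L/r/T/Hi, L/r/H/Lo, L/r/H/Hi. Columns: D/In/E, D/In/B, D/Out/E, D/Out/B, W/In/E, W/In/B, W/Out/E, W/Out/B.
{R/q/T/Lo, R/q/T/Hi, R/q/H/Lo, R/q/H/Hi} → row (5,5) (5,5) (5,5) (5,5) (6,6) (3,6) (6,6) (3,6)
{R/r/T/Lo, R/r/T/Hi, R/r/H/Lo, R/r/H/Hi} → row (5,5) (5,5) (5,5) (5,5) (6,4) (3,5) (6,4) (3,5)
{L/q/T/Lo, L/r/T/Lo} → row (4,7) (4,7) (3,6) (3,6) (4,7) (4,7) (3,6) (3,6)
{L/q/T/Hi, L/r/T/Hi} → row (4,7) (4,7) (5,4) (5,4) (4,7) (4,7) (5,4) (5,4)
{L/q/H/Lo, L/q/H/Hi, L/r/H/Lo, L/r/H/Hi} → row (4,7) (4,7) (7,1) (7,1) (4,7) (4,7) (7,1) (7,1)
That's 5 distinct rows out of 16 strategies.

5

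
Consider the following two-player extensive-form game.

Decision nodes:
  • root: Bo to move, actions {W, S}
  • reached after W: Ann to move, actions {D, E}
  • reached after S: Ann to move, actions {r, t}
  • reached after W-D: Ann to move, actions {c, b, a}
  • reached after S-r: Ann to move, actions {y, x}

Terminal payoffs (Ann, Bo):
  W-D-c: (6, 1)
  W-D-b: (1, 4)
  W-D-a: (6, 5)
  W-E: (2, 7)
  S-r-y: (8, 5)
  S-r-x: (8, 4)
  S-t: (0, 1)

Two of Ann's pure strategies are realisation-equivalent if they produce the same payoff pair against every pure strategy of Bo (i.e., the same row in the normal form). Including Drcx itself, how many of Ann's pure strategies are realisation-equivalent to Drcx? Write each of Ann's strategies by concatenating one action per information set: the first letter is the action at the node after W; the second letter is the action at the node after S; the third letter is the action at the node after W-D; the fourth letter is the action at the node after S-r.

Row for Drcx (columns W, S): (6,1) (8,4).
Every one of Ann's information sets is on the play path for some reply by Bo when Ann follows Drcx.
Changing the action at any of them therefore changes at least one column, so only Drcx itself gives this row.

1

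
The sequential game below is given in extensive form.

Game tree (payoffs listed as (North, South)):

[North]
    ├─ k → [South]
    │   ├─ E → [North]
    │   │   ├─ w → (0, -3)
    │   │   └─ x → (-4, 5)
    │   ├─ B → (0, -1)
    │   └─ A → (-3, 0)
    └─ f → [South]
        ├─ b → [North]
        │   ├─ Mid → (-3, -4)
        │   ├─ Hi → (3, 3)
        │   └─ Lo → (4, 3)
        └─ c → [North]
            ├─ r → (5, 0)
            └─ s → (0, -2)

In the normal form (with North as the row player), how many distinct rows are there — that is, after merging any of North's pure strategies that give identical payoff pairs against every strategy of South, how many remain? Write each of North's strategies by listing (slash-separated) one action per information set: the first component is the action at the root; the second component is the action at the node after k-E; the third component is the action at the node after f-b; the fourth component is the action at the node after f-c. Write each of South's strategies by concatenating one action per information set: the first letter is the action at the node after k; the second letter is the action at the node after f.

North has 24 pure strategies: k/w/Mid/r, k/w/Mid/s, k/w/Hi/r, k/w/Hi/s, k/w/Lo/r, k/w/Lo/s, k/x/Mid/r, k/x/Mid/s, k/x/Hi/r, k/x/Hi/s, k/x/Lo/r, k/x/Lo/s, f/w/Mid/r, f/w/Mid/s, f/w/Hi/r, f/w/Hi/s, f/w/Lo/r, f/w/Lo/s, f/x/Mid/r, f/x/Mid/s, f/x/Hi/r, f/x/Hi/s, f/x/Lo/r, f/x/Lo/s. Columns: Eb, Ec, Bb, Bc, Ab, Ac.
{k/w/Mid/r, k/w/Mid/s, k/w/Hi/r, k/w/Hi/s, k/w/Lo/r, k/w/Lo/s} → row (0,-3) (0,-3) (0,-1) (0,-1) (-3,0) (-3,0)
{k/x/Mid/r, k/x/Mid/s, k/x/Hi/r, k/x/Hi/s, k/x/Lo/r, k/x/Lo/s} → row (-4,5) (-4,5) (0,-1) (0,-1) (-3,0) (-3,0)
{f/w/Mid/r, f/x/Mid/r} → row (-3,-4) (5,0) (-3,-4) (5,0) (-3,-4) (5,0)
{f/w/Mid/s, f/x/Mid/s} → row (-3,-4) (0,-2) (-3,-4) (0,-2) (-3,-4) (0,-2)
{f/w/Hi/r, f/x/Hi/r} → row (3,3) (5,0) (3,3) (5,0) (3,3) (5,0)
{f/w/Hi/s, f/x/Hi/s} → row (3,3) (0,-2) (3,3) (0,-2) (3,3) (0,-2)
{f/w/Lo/r, f/x/Lo/r} → row (4,3) (5,0) (4,3) (5,0) (4,3) (5,0)
{f/w/Lo/s, f/x/Lo/s} → row (4,3) (0,-2) (4,3) (0,-2) (4,3) (0,-2)
That's 8 distinct rows out of 24 strategies.

8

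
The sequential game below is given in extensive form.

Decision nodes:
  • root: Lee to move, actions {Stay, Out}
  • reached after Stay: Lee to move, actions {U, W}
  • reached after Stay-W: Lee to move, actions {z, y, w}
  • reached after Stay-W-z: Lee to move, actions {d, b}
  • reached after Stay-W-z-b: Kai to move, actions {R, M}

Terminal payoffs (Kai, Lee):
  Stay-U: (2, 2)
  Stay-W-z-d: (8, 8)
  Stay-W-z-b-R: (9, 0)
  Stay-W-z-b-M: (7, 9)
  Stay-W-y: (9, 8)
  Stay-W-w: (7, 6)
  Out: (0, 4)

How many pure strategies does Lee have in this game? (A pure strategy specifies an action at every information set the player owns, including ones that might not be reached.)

24

Lee owns the root with actions {Stay, Out} — two choices.
Lee owns the node after Stay with actions {U, W} — two choices.
Lee owns the node after Stay-W with actions {z, y, w} — three choices.
Lee owns the node after Stay-W-z with actions {d, b} — two choices.
A pure strategy fixes one action at each information set independently, so the count is the product 2 × 2 × 3 × 2 = 24.
(For reference, Kai has 2 pure strategies, giving a 24×2 normal-form matrix.)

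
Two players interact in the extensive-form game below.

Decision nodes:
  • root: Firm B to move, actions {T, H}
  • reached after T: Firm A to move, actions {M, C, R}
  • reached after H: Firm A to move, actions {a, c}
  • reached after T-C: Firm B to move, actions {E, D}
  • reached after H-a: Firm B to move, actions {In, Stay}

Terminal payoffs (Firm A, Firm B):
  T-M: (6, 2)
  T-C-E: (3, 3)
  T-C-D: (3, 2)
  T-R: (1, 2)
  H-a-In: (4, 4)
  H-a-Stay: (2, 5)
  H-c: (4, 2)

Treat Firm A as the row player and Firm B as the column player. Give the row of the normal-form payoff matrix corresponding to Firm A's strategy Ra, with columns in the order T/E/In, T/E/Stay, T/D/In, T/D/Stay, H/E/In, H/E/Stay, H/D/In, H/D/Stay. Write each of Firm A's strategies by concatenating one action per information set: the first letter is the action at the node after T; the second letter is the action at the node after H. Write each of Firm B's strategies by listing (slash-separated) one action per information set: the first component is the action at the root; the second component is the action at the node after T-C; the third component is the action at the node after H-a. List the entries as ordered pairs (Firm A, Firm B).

(1,2) (1,2) (1,2) (1,2) (4,4) (2,5) (4,4) (2,5)

vs T/E/In: Firm B plays T → Firm A plays R at [T] → (1, 2)
vs T/E/Stay: Firm B plays T → Firm A plays R at [T] → (1, 2)
vs T/D/In: Firm B plays T → Firm A plays R at [T] → (1, 2)
vs T/D/Stay: Firm B plays T → Firm A plays R at [T] → (1, 2)
vs H/E/In: Firm B plays H → Firm A plays a at [H] → Firm B plays In at [H-a] → (4, 4)
vs H/E/Stay: Firm B plays H → Firm A plays a at [H] → Firm B plays Stay at [H-a] → (2, 5)
vs H/D/In: Firm B plays H → Firm A plays a at [H] → Firm B plays In at [H-a] → (4, 4)
vs H/D/Stay: Firm B plays H → Firm A plays a at [H] → Firm B plays Stay at [H-a] → (2, 5)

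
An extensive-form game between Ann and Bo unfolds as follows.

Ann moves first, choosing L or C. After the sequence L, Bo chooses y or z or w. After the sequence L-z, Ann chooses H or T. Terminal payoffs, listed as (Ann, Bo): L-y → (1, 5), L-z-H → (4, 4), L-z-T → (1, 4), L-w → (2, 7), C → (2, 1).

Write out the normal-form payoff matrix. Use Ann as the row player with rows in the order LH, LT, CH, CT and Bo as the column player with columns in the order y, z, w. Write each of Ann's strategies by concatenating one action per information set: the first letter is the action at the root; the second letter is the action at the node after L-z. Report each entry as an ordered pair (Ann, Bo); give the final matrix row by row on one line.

LH: (1,5) (4,4) (2,7) | LT: (1,5) (1,4) (2,7) | CH: (2,1) (2,1) (2,1) | CT: (2,1) (2,1) (2,1)

Row LH: y→(1,5), z→(4,4), w→(2,7)
Row LT: y→(1,5), z→(1,4), w→(2,7)
Row CH: y→(2,1), z→(2,1), w→(2,1)
Row CT: y→(2,1), z→(2,1), w→(2,1)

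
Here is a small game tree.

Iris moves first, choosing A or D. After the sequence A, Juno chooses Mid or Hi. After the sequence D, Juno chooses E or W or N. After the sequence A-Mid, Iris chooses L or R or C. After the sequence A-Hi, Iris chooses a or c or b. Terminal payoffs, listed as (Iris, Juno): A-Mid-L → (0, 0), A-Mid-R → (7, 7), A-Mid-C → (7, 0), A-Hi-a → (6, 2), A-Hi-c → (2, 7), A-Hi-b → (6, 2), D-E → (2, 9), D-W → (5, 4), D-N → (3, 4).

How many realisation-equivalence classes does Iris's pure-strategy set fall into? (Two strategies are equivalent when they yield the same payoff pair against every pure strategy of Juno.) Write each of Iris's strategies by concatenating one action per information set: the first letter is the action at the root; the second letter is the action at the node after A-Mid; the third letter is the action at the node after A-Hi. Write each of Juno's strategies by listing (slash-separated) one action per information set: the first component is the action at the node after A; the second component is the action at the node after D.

Iris has 18 pure strategies: ALa, ALc, ALb, ARa, ARc, ARb, ACa, ACc, ACb, DLa, DLc, DLb, DRa, DRc, DRb, DCa, DCc, DCb. Columns: Mid/E, Mid/W, Mid/N, Hi/E, Hi/W, Hi/N.
{ALa, ALb} → row (0,0) (0,0) (0,0) (6,2) (6,2) (6,2)
{ALc} → row (0,0) (0,0) (0,0) (2,7) (2,7) (2,7)
{ARa, ARb} → row (7,7) (7,7) (7,7) (6,2) (6,2) (6,2)
{ARc} → row (7,7) (7,7) (7,7) (2,7) (2,7) (2,7)
{ACa, ACb} → row (7,0) (7,0) (7,0) (6,2) (6,2) (6,2)
{ACc} → row (7,0) (7,0) (7,0) (2,7) (2,7) (2,7)
{DLa, DLc, DLb, DRa, DRc, DRb, DCa, DCc, DCb} → row (2,9) (5,4) (3,4) (2,9) (5,4) (3,4)
That's 7 distinct rows out of 18 strategies.

7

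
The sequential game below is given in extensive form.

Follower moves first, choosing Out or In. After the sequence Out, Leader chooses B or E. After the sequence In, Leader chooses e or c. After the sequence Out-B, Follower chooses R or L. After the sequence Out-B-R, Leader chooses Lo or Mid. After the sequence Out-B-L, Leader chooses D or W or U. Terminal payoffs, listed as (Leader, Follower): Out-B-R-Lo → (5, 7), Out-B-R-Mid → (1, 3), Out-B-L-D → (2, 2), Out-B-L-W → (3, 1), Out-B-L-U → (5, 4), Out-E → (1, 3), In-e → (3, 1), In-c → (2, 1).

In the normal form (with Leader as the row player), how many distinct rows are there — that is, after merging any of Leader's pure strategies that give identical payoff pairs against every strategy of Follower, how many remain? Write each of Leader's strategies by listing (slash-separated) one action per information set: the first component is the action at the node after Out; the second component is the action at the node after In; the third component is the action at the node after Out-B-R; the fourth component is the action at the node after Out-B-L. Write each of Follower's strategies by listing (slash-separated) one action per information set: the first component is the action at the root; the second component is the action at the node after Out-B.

14

Leader has 24 pure strategies: B/e/Lo/D, B/e/Lo/W, B/e/Lo/U, B/e/Mid/D, B/e/Mid/W, B/e/Mid/U, B/c/Lo/D, B/c/Lo/W, B/c/Lo/U, B/c/Mid/D, B/c/Mid/W, B/c/Mid/U, E/e/Lo/D, E/e/Lo/W, E/e/Lo/U, E/e/Mid/D, E/e/Mid/W, E/e/Mid/U, E/c/Lo/D, E/c/Lo/W, E/c/Lo/U, E/c/Mid/D, E/c/Mid/W, E/c/Mid/U. Columns: Out/R, Out/L, In/R, In/L.
{B/e/Lo/D} → row (5,7) (2,2) (3,1) (3,1)
{B/e/Lo/W} → row (5,7) (3,1) (3,1) (3,1)
{B/e/Lo/U} → row (5,7) (5,4) (3,1) (3,1)
{B/e/Mid/D} → row (1,3) (2,2) (3,1) (3,1)
{B/e/Mid/W} → row (1,3) (3,1) (3,1) (3,1)
{B/e/Mid/U} → row (1,3) (5,4) (3,1) (3,1)
{B/c/Lo/D} → row (5,7) (2,2) (2,1) (2,1)
{B/c/Lo/W} → row (5,7) (3,1) (2,1) (2,1)
{B/c/Lo/U} → row (5,7) (5,4) (2,1) (2,1)
{B/c/Mid/D} → row (1,3) (2,2) (2,1) (2,1)
{B/c/Mid/W} → row (1,3) (3,1) (2,1) (2,1)
{B/c/Mid/U} → row (1,3) (5,4) (2,1) (2,1)
{E/e/Lo/D, E/e/Lo/W, E/e/Lo/U, E/e/Mid/D, E/e/Mid/W, E/e/Mid/U} → row (1,3) (1,3) (3,1) (3,1)
{E/c/Lo/D, E/c/Lo/W, E/c/Lo/U, E/c/Mid/D, E/c/Mid/W, E/c/Mid/U} → row (1,3) (1,3) (2,1) (2,1)
That's 14 distinct rows out of 24 strategies.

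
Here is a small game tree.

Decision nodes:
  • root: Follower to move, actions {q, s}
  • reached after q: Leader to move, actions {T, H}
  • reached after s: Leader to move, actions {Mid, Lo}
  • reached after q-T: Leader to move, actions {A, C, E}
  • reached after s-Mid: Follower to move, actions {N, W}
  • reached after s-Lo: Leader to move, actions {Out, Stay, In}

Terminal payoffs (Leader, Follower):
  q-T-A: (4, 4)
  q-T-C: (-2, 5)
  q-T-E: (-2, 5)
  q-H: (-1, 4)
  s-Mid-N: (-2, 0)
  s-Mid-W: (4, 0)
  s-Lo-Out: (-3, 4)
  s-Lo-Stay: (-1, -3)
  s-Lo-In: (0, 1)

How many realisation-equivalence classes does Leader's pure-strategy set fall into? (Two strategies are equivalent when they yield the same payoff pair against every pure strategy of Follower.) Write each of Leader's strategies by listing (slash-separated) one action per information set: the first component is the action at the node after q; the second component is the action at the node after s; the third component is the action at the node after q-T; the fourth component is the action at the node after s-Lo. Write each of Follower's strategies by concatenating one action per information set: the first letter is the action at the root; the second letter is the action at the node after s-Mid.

12

Leader has 36 pure strategies: T/Mid/A/Out, T/Mid/A/Stay, T/Mid/A/In, T/Mid/C/Out, T/Mid/C/Stay, T/Mid/C/In, T/Mid/E/Out, T/Mid/E/Stay, T/Mid/E/In, T/Lo/A/Out, T/Lo/A/Stay, T/Lo/A/In, T/Lo/C/Out, T/Lo/C/Stay, T/Lo/C/In, T/Lo/E/Out, T/Lo/E/Stay, T/Lo/E/In, H/Mid/A/Out, H/Mid/A/Stay, H/Mid/A/In, H/Mid/C/Out, H/Mid/C/Stay, H/Mid/C/In, H/Mid/E/Out, H/Mid/E/Stay, H/Mid/E/In, H/Lo/A/Out, H/Lo/A/Stay, H/Lo/A/In, H/Lo/C/Out, H/Lo/C/Stay, H/Lo/C/In, H/Lo/E/Out, H/Lo/E/Stay, H/Lo/E/In. Columns: qN, qW, sN, sW.
{T/Mid/A/Out, T/Mid/A/Stay, T/Mid/A/In} → row (4,4) (4,4) (-2,0) (4,0)
{T/Mid/C/Out, T/Mid/C/Stay, T/Mid/C/In, T/Mid/E/Out, T/Mid/E/Stay, T/Mid/E/In} → row (-2,5) (-2,5) (-2,0) (4,0)
{T/Lo/A/Out} → row (4,4) (4,4) (-3,4) (-3,4)
{T/Lo/A/Stay} → row (4,4) (4,4) (-1,-3) (-1,-3)
{T/Lo/A/In} → row (4,4) (4,4) (0,1) (0,1)
{T/Lo/C/Out, T/Lo/E/Out} → row (-2,5) (-2,5) (-3,4) (-3,4)
{T/Lo/C/Stay, T/Lo/E/Stay} → row (-2,5) (-2,5) (-1,-3) (-1,-3)
{T/Lo/C/In, T/Lo/E/In} → row (-2,5) (-2,5) (0,1) (0,1)
{H/Mid/A/Out, H/Mid/A/Stay, H/Mid/A/In, H/Mid/C/Out, H/Mid/C/Stay, H/Mid/C/In, H/Mid/E/Out, H/Mid/E/Stay, H/Mid/E/In} → row (-1,4) (-1,4) (-2,0) (4,0)
{H/Lo/A/Out, H/Lo/C/Out, H/Lo/E/Out} → row (-1,4) (-1,4) (-3,4) (-3,4)
{H/Lo/A/Stay, H/Lo/C/Stay, H/Lo/E/Stay} → row (-1,4) (-1,4) (-1,-3) (-1,-3)
{H/Lo/A/In, H/Lo/C/In, H/Lo/E/In} → row (-1,4) (-1,4) (0,1) (0,1)
That's 12 distinct rows out of 36 strategies.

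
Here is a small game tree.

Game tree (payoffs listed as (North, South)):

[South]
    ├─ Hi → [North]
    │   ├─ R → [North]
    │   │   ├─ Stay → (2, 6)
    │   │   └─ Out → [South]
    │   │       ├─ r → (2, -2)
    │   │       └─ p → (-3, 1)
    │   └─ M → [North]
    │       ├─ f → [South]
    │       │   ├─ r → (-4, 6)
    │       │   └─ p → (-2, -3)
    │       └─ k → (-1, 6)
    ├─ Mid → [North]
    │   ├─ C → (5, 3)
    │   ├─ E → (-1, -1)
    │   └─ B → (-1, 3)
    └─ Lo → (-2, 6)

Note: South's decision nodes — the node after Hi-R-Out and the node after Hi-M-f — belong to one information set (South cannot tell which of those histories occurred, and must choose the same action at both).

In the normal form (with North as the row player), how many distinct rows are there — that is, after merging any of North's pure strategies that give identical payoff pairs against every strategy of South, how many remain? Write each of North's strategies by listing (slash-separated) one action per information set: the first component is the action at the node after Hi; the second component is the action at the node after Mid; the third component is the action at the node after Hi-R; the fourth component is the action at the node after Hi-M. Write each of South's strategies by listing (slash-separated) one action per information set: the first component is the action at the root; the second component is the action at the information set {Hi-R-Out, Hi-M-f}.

12

North has 24 pure strategies: R/C/Stay/f, R/C/Stay/k, R/C/Out/f, R/C/Out/k, R/E/Stay/f, R/E/Stay/k, R/E/Out/f, R/E/Out/k, R/B/Stay/f, R/B/Stay/k, R/B/Out/f, R/B/Out/k, M/C/Stay/f, M/C/Stay/k, M/C/Out/f, M/C/Out/k, M/E/Stay/f, M/E/Stay/k, M/E/Out/f, M/E/Out/k, M/B/Stay/f, M/B/Stay/k, M/B/Out/f, M/B/Out/k. Columns: Hi/r, Hi/p, Mid/r, Mid/p, Lo/r, Lo/p.
{R/C/Stay/f, R/C/Stay/k} → row (2,6) (2,6) (5,3) (5,3) (-2,6) (-2,6)
{R/C/Out/f, R/C/Out/k} → row (2,-2) (-3,1) (5,3) (5,3) (-2,6) (-2,6)
{R/E/Stay/f, R/E/Stay/k} → row (2,6) (2,6) (-1,-1) (-1,-1) (-2,6) (-2,6)
{R/E/Out/f, R/E/Out/k} → row (2,-2) (-3,1) (-1,-1) (-1,-1) (-2,6) (-2,6)
{R/B/Stay/f, R/B/Stay/k} → row (2,6) (2,6) (-1,3) (-1,3) (-2,6) (-2,6)
{R/B/Out/f, R/B/Out/k} → row (2,-2) (-3,1) (-1,3) (-1,3) (-2,6) (-2,6)
{M/C/Stay/f, M/C/Out/f} → row (-4,6) (-2,-3) (5,3) (5,3) (-2,6) (-2,6)
{M/C/Stay/k, M/C/Out/k} → row (-1,6) (-1,6) (5,3) (5,3) (-2,6) (-2,6)
{M/E/Stay/f, M/E/Out/f} → row (-4,6) (-2,-3) (-1,-1) (-1,-1) (-2,6) (-2,6)
{M/E/Stay/k, M/E/Out/k} → row (-1,6) (-1,6) (-1,-1) (-1,-1) (-2,6) (-2,6)
{M/B/Stay/f, M/B/Out/f} → row (-4,6) (-2,-3) (-1,3) (-1,3) (-2,6) (-2,6)
{M/B/Stay/k, M/B/Out/k} → row (-1,6) (-1,6) (-1,3) (-1,3) (-2,6) (-2,6)
That's 12 distinct rows out of 24 strategies.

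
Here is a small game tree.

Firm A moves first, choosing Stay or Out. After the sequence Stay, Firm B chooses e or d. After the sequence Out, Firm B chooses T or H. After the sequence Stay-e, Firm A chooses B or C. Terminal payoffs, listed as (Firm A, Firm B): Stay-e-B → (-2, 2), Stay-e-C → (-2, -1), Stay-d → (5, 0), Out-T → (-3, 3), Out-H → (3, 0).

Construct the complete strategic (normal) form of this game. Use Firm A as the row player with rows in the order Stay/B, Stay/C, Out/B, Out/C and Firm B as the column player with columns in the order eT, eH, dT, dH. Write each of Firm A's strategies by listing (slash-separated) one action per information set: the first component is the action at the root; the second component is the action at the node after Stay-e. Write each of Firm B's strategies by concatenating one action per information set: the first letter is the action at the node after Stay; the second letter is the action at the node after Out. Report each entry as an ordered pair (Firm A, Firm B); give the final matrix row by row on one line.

Stay/B: (-2,2) (-2,2) (5,0) (5,0) | Stay/C: (-2,-1) (-2,-1) (5,0) (5,0) | Out/B: (-3,3) (3,0) (-3,3) (3,0) | Out/C: (-3,3) (3,0) (-3,3) (3,0)

             eT       eH       dT       dH
Stay/B   (-2,2)   (-2,2)    (5,0)    (5,0)
Stay/C  (-2,-1)  (-2,-1)    (5,0)    (5,0)
 Out/B   (-3,3)    (3,0)   (-3,3)    (3,0)
 Out/C   (-3,3)    (3,0)   (-3,3)    (3,0)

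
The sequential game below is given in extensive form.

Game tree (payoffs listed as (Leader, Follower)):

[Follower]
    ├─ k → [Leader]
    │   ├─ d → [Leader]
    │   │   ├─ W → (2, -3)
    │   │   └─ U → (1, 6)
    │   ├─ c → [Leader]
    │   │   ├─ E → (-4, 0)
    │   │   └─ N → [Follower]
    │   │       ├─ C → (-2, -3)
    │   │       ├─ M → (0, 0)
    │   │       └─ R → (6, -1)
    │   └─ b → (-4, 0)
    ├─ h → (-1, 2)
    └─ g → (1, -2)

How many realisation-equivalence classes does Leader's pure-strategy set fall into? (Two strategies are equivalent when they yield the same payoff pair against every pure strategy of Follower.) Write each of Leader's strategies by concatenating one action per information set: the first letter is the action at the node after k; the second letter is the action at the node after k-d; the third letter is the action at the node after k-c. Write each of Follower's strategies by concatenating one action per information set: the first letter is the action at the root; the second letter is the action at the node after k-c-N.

4

Leader has 12 pure strategies: dWE, dWN, dUE, dUN, cWE, cWN, cUE, cUN, bWE, bWN, bUE, bUN. Columns: kC, kM, kR, hC, hM, hR, gC, gM, gR.
{dWE, dWN} → row (2,-3) (2,-3) (2,-3) (-1,2) (-1,2) (-1,2) (1,-2) (1,-2) (1,-2)
{dUE, dUN} → row (1,6) (1,6) (1,6) (-1,2) (-1,2) (-1,2) (1,-2) (1,-2) (1,-2)
{cWE, cUE, bWE, bWN, bUE, bUN} → row (-4,0) (-4,0) (-4,0) (-1,2) (-1,2) (-1,2) (1,-2) (1,-2) (1,-2)
{cWN, cUN} → row (-2,-3) (0,0) (6,-1) (-1,2) (-1,2) (-1,2) (1,-2) (1,-2) (1,-2)
That's 4 distinct rows out of 12 strategies.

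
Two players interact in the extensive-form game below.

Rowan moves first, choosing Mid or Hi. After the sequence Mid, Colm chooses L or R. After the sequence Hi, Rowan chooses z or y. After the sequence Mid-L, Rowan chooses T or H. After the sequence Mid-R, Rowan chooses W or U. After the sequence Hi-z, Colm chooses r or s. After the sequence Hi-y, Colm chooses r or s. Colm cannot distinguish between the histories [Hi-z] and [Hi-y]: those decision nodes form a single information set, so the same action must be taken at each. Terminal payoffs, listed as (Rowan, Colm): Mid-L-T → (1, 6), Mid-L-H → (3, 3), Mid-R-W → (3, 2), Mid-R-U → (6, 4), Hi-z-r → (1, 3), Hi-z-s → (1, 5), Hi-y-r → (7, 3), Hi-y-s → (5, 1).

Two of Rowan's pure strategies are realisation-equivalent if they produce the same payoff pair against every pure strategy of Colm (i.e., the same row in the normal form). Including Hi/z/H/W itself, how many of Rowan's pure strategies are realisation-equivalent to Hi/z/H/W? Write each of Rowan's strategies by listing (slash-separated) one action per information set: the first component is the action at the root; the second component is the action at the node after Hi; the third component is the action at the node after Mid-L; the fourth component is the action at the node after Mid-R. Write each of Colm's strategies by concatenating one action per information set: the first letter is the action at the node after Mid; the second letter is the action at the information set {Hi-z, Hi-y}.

Row for Hi/z/H/W (columns Lr, Ls, Rr, Rs): (1,3) (1,5) (1,3) (1,5).
Under Hi/z/H/W, Rowan's choice at the node after Mid-L and at the node after Mid-R can never be reached regardless of what Colm does, so varying those choices leaves every outcome unchanged.
Holding the reachable choices fixed and varying the unreachable ones freely already gives 2 × 2 = 4 equivalent strategies.
No other strategy reproduces this row, so those 4 are the full class: Hi/z/T/W, Hi/z/T/U, Hi/z/H/W, Hi/z/H/U.

4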